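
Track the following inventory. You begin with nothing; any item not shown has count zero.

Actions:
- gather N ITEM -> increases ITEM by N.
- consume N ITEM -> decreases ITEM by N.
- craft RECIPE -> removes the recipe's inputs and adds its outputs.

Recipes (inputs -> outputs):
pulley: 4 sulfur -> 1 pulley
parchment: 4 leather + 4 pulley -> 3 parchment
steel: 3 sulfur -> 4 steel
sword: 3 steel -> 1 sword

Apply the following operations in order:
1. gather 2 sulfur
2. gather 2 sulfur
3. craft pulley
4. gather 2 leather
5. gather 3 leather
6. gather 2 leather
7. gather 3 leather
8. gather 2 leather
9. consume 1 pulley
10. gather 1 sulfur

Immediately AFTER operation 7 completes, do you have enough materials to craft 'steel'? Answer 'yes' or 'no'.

Answer: no

Derivation:
After 1 (gather 2 sulfur): sulfur=2
After 2 (gather 2 sulfur): sulfur=4
After 3 (craft pulley): pulley=1
After 4 (gather 2 leather): leather=2 pulley=1
After 5 (gather 3 leather): leather=5 pulley=1
After 6 (gather 2 leather): leather=7 pulley=1
After 7 (gather 3 leather): leather=10 pulley=1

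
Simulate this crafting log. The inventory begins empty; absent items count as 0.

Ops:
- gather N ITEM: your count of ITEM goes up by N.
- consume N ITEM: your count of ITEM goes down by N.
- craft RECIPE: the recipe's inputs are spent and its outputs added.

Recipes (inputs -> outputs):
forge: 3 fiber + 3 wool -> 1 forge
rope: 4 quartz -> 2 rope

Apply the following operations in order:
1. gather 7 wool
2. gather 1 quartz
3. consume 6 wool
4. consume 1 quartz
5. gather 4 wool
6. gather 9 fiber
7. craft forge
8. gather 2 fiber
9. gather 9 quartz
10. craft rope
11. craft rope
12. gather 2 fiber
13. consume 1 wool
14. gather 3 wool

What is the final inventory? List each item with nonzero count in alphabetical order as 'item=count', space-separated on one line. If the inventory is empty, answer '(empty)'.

Answer: fiber=10 forge=1 quartz=1 rope=4 wool=4

Derivation:
After 1 (gather 7 wool): wool=7
After 2 (gather 1 quartz): quartz=1 wool=7
After 3 (consume 6 wool): quartz=1 wool=1
After 4 (consume 1 quartz): wool=1
After 5 (gather 4 wool): wool=5
After 6 (gather 9 fiber): fiber=9 wool=5
After 7 (craft forge): fiber=6 forge=1 wool=2
After 8 (gather 2 fiber): fiber=8 forge=1 wool=2
After 9 (gather 9 quartz): fiber=8 forge=1 quartz=9 wool=2
After 10 (craft rope): fiber=8 forge=1 quartz=5 rope=2 wool=2
After 11 (craft rope): fiber=8 forge=1 quartz=1 rope=4 wool=2
After 12 (gather 2 fiber): fiber=10 forge=1 quartz=1 rope=4 wool=2
After 13 (consume 1 wool): fiber=10 forge=1 quartz=1 rope=4 wool=1
After 14 (gather 3 wool): fiber=10 forge=1 quartz=1 rope=4 wool=4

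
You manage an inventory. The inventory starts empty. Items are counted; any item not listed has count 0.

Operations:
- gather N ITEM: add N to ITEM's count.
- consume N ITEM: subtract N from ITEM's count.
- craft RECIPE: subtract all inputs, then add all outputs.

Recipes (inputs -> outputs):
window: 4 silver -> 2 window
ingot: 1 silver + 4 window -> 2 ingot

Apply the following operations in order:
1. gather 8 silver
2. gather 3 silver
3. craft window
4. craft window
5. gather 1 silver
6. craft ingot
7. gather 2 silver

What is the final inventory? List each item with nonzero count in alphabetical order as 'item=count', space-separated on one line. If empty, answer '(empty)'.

After 1 (gather 8 silver): silver=8
After 2 (gather 3 silver): silver=11
After 3 (craft window): silver=7 window=2
After 4 (craft window): silver=3 window=4
After 5 (gather 1 silver): silver=4 window=4
After 6 (craft ingot): ingot=2 silver=3
After 7 (gather 2 silver): ingot=2 silver=5

Answer: ingot=2 silver=5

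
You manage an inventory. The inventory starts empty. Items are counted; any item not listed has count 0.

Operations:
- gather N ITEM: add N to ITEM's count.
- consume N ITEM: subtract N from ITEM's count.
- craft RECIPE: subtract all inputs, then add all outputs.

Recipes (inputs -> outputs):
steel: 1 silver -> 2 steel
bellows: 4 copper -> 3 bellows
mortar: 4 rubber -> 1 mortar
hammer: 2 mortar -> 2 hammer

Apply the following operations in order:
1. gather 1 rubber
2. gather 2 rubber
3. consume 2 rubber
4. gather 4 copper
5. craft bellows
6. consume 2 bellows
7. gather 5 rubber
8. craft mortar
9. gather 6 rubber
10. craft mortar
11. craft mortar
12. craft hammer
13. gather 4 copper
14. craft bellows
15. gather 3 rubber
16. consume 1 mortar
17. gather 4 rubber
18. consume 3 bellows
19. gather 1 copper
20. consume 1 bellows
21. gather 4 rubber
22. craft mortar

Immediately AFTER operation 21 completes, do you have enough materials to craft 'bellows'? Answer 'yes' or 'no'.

Answer: no

Derivation:
After 1 (gather 1 rubber): rubber=1
After 2 (gather 2 rubber): rubber=3
After 3 (consume 2 rubber): rubber=1
After 4 (gather 4 copper): copper=4 rubber=1
After 5 (craft bellows): bellows=3 rubber=1
After 6 (consume 2 bellows): bellows=1 rubber=1
After 7 (gather 5 rubber): bellows=1 rubber=6
After 8 (craft mortar): bellows=1 mortar=1 rubber=2
After 9 (gather 6 rubber): bellows=1 mortar=1 rubber=8
After 10 (craft mortar): bellows=1 mortar=2 rubber=4
After 11 (craft mortar): bellows=1 mortar=3
After 12 (craft hammer): bellows=1 hammer=2 mortar=1
After 13 (gather 4 copper): bellows=1 copper=4 hammer=2 mortar=1
After 14 (craft bellows): bellows=4 hammer=2 mortar=1
After 15 (gather 3 rubber): bellows=4 hammer=2 mortar=1 rubber=3
After 16 (consume 1 mortar): bellows=4 hammer=2 rubber=3
After 17 (gather 4 rubber): bellows=4 hammer=2 rubber=7
After 18 (consume 3 bellows): bellows=1 hammer=2 rubber=7
After 19 (gather 1 copper): bellows=1 copper=1 hammer=2 rubber=7
After 20 (consume 1 bellows): copper=1 hammer=2 rubber=7
After 21 (gather 4 rubber): copper=1 hammer=2 rubber=11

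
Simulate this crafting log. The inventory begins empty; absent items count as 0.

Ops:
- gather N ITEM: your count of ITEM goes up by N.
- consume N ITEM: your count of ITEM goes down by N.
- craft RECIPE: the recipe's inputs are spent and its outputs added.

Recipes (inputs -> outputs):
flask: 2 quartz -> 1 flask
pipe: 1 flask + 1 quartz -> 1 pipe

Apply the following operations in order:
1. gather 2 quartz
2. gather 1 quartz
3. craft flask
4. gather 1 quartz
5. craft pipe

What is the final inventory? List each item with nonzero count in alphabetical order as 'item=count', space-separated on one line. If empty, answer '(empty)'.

After 1 (gather 2 quartz): quartz=2
After 2 (gather 1 quartz): quartz=3
After 3 (craft flask): flask=1 quartz=1
After 4 (gather 1 quartz): flask=1 quartz=2
After 5 (craft pipe): pipe=1 quartz=1

Answer: pipe=1 quartz=1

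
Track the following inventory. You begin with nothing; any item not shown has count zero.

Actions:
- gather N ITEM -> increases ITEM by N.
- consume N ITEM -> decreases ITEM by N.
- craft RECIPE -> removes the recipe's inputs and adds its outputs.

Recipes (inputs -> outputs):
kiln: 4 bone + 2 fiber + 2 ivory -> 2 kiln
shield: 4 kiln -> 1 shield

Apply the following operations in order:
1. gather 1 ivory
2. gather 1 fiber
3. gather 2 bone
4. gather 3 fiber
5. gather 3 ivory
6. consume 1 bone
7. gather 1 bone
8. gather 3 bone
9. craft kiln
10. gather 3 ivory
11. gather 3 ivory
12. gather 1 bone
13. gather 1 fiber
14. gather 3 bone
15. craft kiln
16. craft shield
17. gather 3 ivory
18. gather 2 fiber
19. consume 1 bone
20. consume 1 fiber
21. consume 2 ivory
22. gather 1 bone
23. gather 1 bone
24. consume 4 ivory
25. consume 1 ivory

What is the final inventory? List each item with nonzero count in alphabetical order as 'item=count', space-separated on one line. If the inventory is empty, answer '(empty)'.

Answer: bone=2 fiber=2 ivory=2 shield=1

Derivation:
After 1 (gather 1 ivory): ivory=1
After 2 (gather 1 fiber): fiber=1 ivory=1
After 3 (gather 2 bone): bone=2 fiber=1 ivory=1
After 4 (gather 3 fiber): bone=2 fiber=4 ivory=1
After 5 (gather 3 ivory): bone=2 fiber=4 ivory=4
After 6 (consume 1 bone): bone=1 fiber=4 ivory=4
After 7 (gather 1 bone): bone=2 fiber=4 ivory=4
After 8 (gather 3 bone): bone=5 fiber=4 ivory=4
After 9 (craft kiln): bone=1 fiber=2 ivory=2 kiln=2
After 10 (gather 3 ivory): bone=1 fiber=2 ivory=5 kiln=2
After 11 (gather 3 ivory): bone=1 fiber=2 ivory=8 kiln=2
After 12 (gather 1 bone): bone=2 fiber=2 ivory=8 kiln=2
After 13 (gather 1 fiber): bone=2 fiber=3 ivory=8 kiln=2
After 14 (gather 3 bone): bone=5 fiber=3 ivory=8 kiln=2
After 15 (craft kiln): bone=1 fiber=1 ivory=6 kiln=4
After 16 (craft shield): bone=1 fiber=1 ivory=6 shield=1
After 17 (gather 3 ivory): bone=1 fiber=1 ivory=9 shield=1
After 18 (gather 2 fiber): bone=1 fiber=3 ivory=9 shield=1
After 19 (consume 1 bone): fiber=3 ivory=9 shield=1
After 20 (consume 1 fiber): fiber=2 ivory=9 shield=1
After 21 (consume 2 ivory): fiber=2 ivory=7 shield=1
After 22 (gather 1 bone): bone=1 fiber=2 ivory=7 shield=1
After 23 (gather 1 bone): bone=2 fiber=2 ivory=7 shield=1
After 24 (consume 4 ivory): bone=2 fiber=2 ivory=3 shield=1
After 25 (consume 1 ivory): bone=2 fiber=2 ivory=2 shield=1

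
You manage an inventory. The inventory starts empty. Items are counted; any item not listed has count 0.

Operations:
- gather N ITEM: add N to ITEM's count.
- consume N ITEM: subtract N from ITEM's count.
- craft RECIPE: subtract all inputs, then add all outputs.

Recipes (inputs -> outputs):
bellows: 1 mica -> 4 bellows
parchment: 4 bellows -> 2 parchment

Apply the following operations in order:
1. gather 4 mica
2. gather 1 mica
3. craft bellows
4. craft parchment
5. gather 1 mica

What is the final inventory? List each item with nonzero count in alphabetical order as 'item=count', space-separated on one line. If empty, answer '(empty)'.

After 1 (gather 4 mica): mica=4
After 2 (gather 1 mica): mica=5
After 3 (craft bellows): bellows=4 mica=4
After 4 (craft parchment): mica=4 parchment=2
After 5 (gather 1 mica): mica=5 parchment=2

Answer: mica=5 parchment=2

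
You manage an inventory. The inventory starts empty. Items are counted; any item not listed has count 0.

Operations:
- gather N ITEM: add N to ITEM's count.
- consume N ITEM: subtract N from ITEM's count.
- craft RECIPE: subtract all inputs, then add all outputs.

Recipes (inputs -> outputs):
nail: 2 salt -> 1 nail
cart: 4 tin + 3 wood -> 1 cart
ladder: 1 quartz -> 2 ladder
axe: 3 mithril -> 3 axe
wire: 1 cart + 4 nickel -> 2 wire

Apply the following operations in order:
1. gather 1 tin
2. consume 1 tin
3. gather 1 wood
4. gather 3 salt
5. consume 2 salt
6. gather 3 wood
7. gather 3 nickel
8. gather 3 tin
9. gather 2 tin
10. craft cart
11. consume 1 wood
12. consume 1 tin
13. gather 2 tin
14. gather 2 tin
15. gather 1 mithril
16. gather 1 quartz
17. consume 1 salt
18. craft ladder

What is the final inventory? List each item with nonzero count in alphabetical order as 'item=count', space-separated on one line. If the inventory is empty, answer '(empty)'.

After 1 (gather 1 tin): tin=1
After 2 (consume 1 tin): (empty)
After 3 (gather 1 wood): wood=1
After 4 (gather 3 salt): salt=3 wood=1
After 5 (consume 2 salt): salt=1 wood=1
After 6 (gather 3 wood): salt=1 wood=4
After 7 (gather 3 nickel): nickel=3 salt=1 wood=4
After 8 (gather 3 tin): nickel=3 salt=1 tin=3 wood=4
After 9 (gather 2 tin): nickel=3 salt=1 tin=5 wood=4
After 10 (craft cart): cart=1 nickel=3 salt=1 tin=1 wood=1
After 11 (consume 1 wood): cart=1 nickel=3 salt=1 tin=1
After 12 (consume 1 tin): cart=1 nickel=3 salt=1
After 13 (gather 2 tin): cart=1 nickel=3 salt=1 tin=2
After 14 (gather 2 tin): cart=1 nickel=3 salt=1 tin=4
After 15 (gather 1 mithril): cart=1 mithril=1 nickel=3 salt=1 tin=4
After 16 (gather 1 quartz): cart=1 mithril=1 nickel=3 quartz=1 salt=1 tin=4
After 17 (consume 1 salt): cart=1 mithril=1 nickel=3 quartz=1 tin=4
After 18 (craft ladder): cart=1 ladder=2 mithril=1 nickel=3 tin=4

Answer: cart=1 ladder=2 mithril=1 nickel=3 tin=4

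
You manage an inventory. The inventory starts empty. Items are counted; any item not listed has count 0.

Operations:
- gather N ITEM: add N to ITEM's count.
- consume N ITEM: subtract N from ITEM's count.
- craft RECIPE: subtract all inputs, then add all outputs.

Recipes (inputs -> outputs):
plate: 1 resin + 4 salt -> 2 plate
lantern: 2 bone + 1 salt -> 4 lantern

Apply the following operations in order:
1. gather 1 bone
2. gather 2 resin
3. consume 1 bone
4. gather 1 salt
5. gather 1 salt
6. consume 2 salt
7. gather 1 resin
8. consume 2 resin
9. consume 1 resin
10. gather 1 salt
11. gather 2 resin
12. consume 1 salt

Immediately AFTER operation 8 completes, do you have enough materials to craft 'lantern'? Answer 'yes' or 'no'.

After 1 (gather 1 bone): bone=1
After 2 (gather 2 resin): bone=1 resin=2
After 3 (consume 1 bone): resin=2
After 4 (gather 1 salt): resin=2 salt=1
After 5 (gather 1 salt): resin=2 salt=2
After 6 (consume 2 salt): resin=2
After 7 (gather 1 resin): resin=3
After 8 (consume 2 resin): resin=1

Answer: no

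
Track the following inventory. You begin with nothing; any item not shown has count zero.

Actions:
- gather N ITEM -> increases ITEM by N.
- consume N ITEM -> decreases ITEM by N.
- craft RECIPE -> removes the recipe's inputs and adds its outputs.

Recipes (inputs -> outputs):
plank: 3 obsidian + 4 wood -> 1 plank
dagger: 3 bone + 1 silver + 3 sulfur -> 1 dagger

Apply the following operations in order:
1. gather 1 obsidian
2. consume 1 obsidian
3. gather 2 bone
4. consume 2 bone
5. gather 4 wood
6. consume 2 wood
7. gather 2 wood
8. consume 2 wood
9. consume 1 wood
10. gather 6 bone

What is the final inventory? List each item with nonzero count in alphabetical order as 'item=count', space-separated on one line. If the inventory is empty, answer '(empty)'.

Answer: bone=6 wood=1

Derivation:
After 1 (gather 1 obsidian): obsidian=1
After 2 (consume 1 obsidian): (empty)
After 3 (gather 2 bone): bone=2
After 4 (consume 2 bone): (empty)
After 5 (gather 4 wood): wood=4
After 6 (consume 2 wood): wood=2
After 7 (gather 2 wood): wood=4
After 8 (consume 2 wood): wood=2
After 9 (consume 1 wood): wood=1
After 10 (gather 6 bone): bone=6 wood=1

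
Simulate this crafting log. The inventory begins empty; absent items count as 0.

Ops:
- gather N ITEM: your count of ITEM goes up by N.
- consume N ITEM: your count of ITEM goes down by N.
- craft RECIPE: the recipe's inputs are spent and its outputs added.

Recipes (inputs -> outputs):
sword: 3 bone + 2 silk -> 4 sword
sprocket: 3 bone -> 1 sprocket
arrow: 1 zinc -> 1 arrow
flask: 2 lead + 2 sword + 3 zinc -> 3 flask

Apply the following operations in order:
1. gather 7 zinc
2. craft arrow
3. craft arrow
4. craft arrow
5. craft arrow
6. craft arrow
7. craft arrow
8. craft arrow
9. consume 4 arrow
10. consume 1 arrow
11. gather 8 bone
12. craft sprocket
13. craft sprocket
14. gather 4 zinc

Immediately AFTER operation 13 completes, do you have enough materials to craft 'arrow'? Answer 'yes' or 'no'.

After 1 (gather 7 zinc): zinc=7
After 2 (craft arrow): arrow=1 zinc=6
After 3 (craft arrow): arrow=2 zinc=5
After 4 (craft arrow): arrow=3 zinc=4
After 5 (craft arrow): arrow=4 zinc=3
After 6 (craft arrow): arrow=5 zinc=2
After 7 (craft arrow): arrow=6 zinc=1
After 8 (craft arrow): arrow=7
After 9 (consume 4 arrow): arrow=3
After 10 (consume 1 arrow): arrow=2
After 11 (gather 8 bone): arrow=2 bone=8
After 12 (craft sprocket): arrow=2 bone=5 sprocket=1
After 13 (craft sprocket): arrow=2 bone=2 sprocket=2

Answer: no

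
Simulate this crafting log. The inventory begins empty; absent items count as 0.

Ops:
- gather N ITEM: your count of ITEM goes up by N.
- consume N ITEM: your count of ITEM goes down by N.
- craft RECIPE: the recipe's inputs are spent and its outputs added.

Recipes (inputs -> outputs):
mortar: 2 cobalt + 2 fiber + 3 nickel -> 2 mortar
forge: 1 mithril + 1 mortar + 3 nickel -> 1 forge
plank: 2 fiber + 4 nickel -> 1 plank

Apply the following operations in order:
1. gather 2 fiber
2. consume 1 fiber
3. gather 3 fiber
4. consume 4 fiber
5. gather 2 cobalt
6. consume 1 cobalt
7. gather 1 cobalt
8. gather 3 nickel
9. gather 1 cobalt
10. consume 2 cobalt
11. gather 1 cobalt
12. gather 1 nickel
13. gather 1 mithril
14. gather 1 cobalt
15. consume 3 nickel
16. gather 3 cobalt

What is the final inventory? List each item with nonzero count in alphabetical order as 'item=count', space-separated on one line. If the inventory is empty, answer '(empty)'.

After 1 (gather 2 fiber): fiber=2
After 2 (consume 1 fiber): fiber=1
After 3 (gather 3 fiber): fiber=4
After 4 (consume 4 fiber): (empty)
After 5 (gather 2 cobalt): cobalt=2
After 6 (consume 1 cobalt): cobalt=1
After 7 (gather 1 cobalt): cobalt=2
After 8 (gather 3 nickel): cobalt=2 nickel=3
After 9 (gather 1 cobalt): cobalt=3 nickel=3
After 10 (consume 2 cobalt): cobalt=1 nickel=3
After 11 (gather 1 cobalt): cobalt=2 nickel=3
After 12 (gather 1 nickel): cobalt=2 nickel=4
After 13 (gather 1 mithril): cobalt=2 mithril=1 nickel=4
After 14 (gather 1 cobalt): cobalt=3 mithril=1 nickel=4
After 15 (consume 3 nickel): cobalt=3 mithril=1 nickel=1
After 16 (gather 3 cobalt): cobalt=6 mithril=1 nickel=1

Answer: cobalt=6 mithril=1 nickel=1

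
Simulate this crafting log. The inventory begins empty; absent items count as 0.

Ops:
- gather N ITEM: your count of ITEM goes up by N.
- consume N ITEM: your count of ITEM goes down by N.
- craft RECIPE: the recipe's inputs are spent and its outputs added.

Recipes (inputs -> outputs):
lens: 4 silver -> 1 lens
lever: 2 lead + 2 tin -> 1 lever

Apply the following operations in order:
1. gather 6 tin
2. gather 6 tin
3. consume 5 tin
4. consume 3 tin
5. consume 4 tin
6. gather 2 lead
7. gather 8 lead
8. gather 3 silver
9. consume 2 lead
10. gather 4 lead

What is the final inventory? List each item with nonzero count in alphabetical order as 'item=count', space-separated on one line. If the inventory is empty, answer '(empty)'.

After 1 (gather 6 tin): tin=6
After 2 (gather 6 tin): tin=12
After 3 (consume 5 tin): tin=7
After 4 (consume 3 tin): tin=4
After 5 (consume 4 tin): (empty)
After 6 (gather 2 lead): lead=2
After 7 (gather 8 lead): lead=10
After 8 (gather 3 silver): lead=10 silver=3
After 9 (consume 2 lead): lead=8 silver=3
After 10 (gather 4 lead): lead=12 silver=3

Answer: lead=12 silver=3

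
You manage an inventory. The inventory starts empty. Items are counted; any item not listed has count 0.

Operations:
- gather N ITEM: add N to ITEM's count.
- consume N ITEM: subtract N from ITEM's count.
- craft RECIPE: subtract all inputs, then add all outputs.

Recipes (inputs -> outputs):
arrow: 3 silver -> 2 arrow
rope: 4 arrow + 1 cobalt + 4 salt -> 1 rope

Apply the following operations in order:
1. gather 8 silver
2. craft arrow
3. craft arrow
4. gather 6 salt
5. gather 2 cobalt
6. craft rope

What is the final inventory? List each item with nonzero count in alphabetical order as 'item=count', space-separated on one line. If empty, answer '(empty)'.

Answer: cobalt=1 rope=1 salt=2 silver=2

Derivation:
After 1 (gather 8 silver): silver=8
After 2 (craft arrow): arrow=2 silver=5
After 3 (craft arrow): arrow=4 silver=2
After 4 (gather 6 salt): arrow=4 salt=6 silver=2
After 5 (gather 2 cobalt): arrow=4 cobalt=2 salt=6 silver=2
After 6 (craft rope): cobalt=1 rope=1 salt=2 silver=2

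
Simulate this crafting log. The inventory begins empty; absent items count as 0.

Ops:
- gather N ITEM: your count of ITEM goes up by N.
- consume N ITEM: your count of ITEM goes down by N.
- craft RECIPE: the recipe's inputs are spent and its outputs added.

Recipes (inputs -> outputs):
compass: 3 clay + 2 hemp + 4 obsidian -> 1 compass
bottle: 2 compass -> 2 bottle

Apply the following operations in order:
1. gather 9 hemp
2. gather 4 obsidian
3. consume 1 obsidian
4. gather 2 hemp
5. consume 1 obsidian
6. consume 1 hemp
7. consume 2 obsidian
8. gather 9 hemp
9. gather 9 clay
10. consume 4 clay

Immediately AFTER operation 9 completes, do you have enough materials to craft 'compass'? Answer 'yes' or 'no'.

After 1 (gather 9 hemp): hemp=9
After 2 (gather 4 obsidian): hemp=9 obsidian=4
After 3 (consume 1 obsidian): hemp=9 obsidian=3
After 4 (gather 2 hemp): hemp=11 obsidian=3
After 5 (consume 1 obsidian): hemp=11 obsidian=2
After 6 (consume 1 hemp): hemp=10 obsidian=2
After 7 (consume 2 obsidian): hemp=10
After 8 (gather 9 hemp): hemp=19
After 9 (gather 9 clay): clay=9 hemp=19

Answer: no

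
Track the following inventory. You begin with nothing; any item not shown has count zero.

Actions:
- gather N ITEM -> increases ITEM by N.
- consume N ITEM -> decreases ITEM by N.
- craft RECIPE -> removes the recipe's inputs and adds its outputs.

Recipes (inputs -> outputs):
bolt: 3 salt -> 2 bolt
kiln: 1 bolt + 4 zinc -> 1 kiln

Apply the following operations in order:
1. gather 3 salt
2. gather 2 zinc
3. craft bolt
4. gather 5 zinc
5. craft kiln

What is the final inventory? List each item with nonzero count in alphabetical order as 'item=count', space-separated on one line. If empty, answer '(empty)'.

Answer: bolt=1 kiln=1 zinc=3

Derivation:
After 1 (gather 3 salt): salt=3
After 2 (gather 2 zinc): salt=3 zinc=2
After 3 (craft bolt): bolt=2 zinc=2
After 4 (gather 5 zinc): bolt=2 zinc=7
After 5 (craft kiln): bolt=1 kiln=1 zinc=3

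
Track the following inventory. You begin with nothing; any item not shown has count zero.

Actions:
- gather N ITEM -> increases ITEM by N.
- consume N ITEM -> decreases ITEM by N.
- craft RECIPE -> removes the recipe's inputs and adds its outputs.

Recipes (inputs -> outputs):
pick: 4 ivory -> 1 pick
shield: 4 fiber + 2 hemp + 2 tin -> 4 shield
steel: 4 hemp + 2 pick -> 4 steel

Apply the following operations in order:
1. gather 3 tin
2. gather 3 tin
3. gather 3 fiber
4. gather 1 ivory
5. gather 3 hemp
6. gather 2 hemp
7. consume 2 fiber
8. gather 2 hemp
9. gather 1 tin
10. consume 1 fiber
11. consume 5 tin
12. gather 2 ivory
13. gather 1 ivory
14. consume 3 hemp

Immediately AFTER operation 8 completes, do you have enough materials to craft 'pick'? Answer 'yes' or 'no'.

After 1 (gather 3 tin): tin=3
After 2 (gather 3 tin): tin=6
After 3 (gather 3 fiber): fiber=3 tin=6
After 4 (gather 1 ivory): fiber=3 ivory=1 tin=6
After 5 (gather 3 hemp): fiber=3 hemp=3 ivory=1 tin=6
After 6 (gather 2 hemp): fiber=3 hemp=5 ivory=1 tin=6
After 7 (consume 2 fiber): fiber=1 hemp=5 ivory=1 tin=6
After 8 (gather 2 hemp): fiber=1 hemp=7 ivory=1 tin=6

Answer: no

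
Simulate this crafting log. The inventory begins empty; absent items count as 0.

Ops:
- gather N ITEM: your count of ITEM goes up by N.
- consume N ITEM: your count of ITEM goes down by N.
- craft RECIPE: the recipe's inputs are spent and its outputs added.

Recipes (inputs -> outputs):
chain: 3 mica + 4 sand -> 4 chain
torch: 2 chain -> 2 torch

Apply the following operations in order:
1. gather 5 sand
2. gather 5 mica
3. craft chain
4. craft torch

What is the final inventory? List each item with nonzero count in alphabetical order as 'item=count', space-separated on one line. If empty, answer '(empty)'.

Answer: chain=2 mica=2 sand=1 torch=2

Derivation:
After 1 (gather 5 sand): sand=5
After 2 (gather 5 mica): mica=5 sand=5
After 3 (craft chain): chain=4 mica=2 sand=1
After 4 (craft torch): chain=2 mica=2 sand=1 torch=2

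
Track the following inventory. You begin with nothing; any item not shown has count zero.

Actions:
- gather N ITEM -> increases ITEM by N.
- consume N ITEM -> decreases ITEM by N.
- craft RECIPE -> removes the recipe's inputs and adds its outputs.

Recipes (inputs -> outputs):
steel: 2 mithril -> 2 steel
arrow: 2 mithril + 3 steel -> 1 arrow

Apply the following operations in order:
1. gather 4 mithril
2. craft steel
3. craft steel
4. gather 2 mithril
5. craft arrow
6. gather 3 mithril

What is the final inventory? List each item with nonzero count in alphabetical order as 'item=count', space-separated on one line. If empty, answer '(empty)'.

Answer: arrow=1 mithril=3 steel=1

Derivation:
After 1 (gather 4 mithril): mithril=4
After 2 (craft steel): mithril=2 steel=2
After 3 (craft steel): steel=4
After 4 (gather 2 mithril): mithril=2 steel=4
After 5 (craft arrow): arrow=1 steel=1
After 6 (gather 3 mithril): arrow=1 mithril=3 steel=1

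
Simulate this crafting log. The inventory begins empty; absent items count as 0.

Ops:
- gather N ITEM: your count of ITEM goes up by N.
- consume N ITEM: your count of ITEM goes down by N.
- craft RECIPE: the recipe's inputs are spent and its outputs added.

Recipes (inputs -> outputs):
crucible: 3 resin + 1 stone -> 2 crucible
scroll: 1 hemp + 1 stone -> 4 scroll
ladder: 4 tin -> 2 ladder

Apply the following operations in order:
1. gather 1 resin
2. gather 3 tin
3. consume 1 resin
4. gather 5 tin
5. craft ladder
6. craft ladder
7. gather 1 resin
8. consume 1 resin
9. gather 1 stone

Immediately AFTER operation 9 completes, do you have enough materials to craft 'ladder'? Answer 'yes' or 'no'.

Answer: no

Derivation:
After 1 (gather 1 resin): resin=1
After 2 (gather 3 tin): resin=1 tin=3
After 3 (consume 1 resin): tin=3
After 4 (gather 5 tin): tin=8
After 5 (craft ladder): ladder=2 tin=4
After 6 (craft ladder): ladder=4
After 7 (gather 1 resin): ladder=4 resin=1
After 8 (consume 1 resin): ladder=4
After 9 (gather 1 stone): ladder=4 stone=1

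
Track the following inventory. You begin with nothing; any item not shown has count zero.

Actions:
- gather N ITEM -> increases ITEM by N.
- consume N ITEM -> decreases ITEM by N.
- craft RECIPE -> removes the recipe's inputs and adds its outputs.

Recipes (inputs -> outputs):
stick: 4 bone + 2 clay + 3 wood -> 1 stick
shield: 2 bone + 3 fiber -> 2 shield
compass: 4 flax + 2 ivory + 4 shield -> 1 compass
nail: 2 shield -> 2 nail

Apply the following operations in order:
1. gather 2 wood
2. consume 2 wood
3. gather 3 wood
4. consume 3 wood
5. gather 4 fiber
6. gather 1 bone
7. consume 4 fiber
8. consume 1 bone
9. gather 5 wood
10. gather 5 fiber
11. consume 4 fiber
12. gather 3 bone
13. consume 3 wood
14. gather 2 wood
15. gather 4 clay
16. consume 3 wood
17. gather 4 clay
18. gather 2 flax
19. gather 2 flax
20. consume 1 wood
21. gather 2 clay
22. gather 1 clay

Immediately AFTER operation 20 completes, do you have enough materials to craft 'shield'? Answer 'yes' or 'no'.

Answer: no

Derivation:
After 1 (gather 2 wood): wood=2
After 2 (consume 2 wood): (empty)
After 3 (gather 3 wood): wood=3
After 4 (consume 3 wood): (empty)
After 5 (gather 4 fiber): fiber=4
After 6 (gather 1 bone): bone=1 fiber=4
After 7 (consume 4 fiber): bone=1
After 8 (consume 1 bone): (empty)
After 9 (gather 5 wood): wood=5
After 10 (gather 5 fiber): fiber=5 wood=5
After 11 (consume 4 fiber): fiber=1 wood=5
After 12 (gather 3 bone): bone=3 fiber=1 wood=5
After 13 (consume 3 wood): bone=3 fiber=1 wood=2
After 14 (gather 2 wood): bone=3 fiber=1 wood=4
After 15 (gather 4 clay): bone=3 clay=4 fiber=1 wood=4
After 16 (consume 3 wood): bone=3 clay=4 fiber=1 wood=1
After 17 (gather 4 clay): bone=3 clay=8 fiber=1 wood=1
After 18 (gather 2 flax): bone=3 clay=8 fiber=1 flax=2 wood=1
After 19 (gather 2 flax): bone=3 clay=8 fiber=1 flax=4 wood=1
After 20 (consume 1 wood): bone=3 clay=8 fiber=1 flax=4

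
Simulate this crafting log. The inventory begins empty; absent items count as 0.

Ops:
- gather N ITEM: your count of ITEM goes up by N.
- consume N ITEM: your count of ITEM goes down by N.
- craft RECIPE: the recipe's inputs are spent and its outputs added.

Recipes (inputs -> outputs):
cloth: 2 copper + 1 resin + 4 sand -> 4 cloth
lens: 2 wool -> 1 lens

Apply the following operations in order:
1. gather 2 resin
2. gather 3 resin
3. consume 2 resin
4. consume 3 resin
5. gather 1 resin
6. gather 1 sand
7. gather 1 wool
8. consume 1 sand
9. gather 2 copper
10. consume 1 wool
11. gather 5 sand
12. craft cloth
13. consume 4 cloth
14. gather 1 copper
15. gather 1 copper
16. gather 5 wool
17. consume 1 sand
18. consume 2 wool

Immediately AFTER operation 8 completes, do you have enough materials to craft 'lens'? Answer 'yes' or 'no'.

After 1 (gather 2 resin): resin=2
After 2 (gather 3 resin): resin=5
After 3 (consume 2 resin): resin=3
After 4 (consume 3 resin): (empty)
After 5 (gather 1 resin): resin=1
After 6 (gather 1 sand): resin=1 sand=1
After 7 (gather 1 wool): resin=1 sand=1 wool=1
After 8 (consume 1 sand): resin=1 wool=1

Answer: no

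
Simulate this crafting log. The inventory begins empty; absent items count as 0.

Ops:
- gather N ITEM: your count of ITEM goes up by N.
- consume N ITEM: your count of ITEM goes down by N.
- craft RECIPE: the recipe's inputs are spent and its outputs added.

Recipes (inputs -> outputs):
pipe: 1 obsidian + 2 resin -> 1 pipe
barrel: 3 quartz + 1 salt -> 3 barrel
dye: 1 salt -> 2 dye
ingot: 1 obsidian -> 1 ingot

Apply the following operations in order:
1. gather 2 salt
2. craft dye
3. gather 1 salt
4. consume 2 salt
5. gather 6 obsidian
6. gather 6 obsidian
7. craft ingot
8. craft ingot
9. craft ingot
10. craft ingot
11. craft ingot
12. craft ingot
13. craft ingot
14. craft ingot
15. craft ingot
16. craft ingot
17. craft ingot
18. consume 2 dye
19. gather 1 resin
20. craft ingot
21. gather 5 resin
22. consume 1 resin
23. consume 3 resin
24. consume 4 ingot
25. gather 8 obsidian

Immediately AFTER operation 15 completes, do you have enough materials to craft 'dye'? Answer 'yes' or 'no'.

After 1 (gather 2 salt): salt=2
After 2 (craft dye): dye=2 salt=1
After 3 (gather 1 salt): dye=2 salt=2
After 4 (consume 2 salt): dye=2
After 5 (gather 6 obsidian): dye=2 obsidian=6
After 6 (gather 6 obsidian): dye=2 obsidian=12
After 7 (craft ingot): dye=2 ingot=1 obsidian=11
After 8 (craft ingot): dye=2 ingot=2 obsidian=10
After 9 (craft ingot): dye=2 ingot=3 obsidian=9
After 10 (craft ingot): dye=2 ingot=4 obsidian=8
After 11 (craft ingot): dye=2 ingot=5 obsidian=7
After 12 (craft ingot): dye=2 ingot=6 obsidian=6
After 13 (craft ingot): dye=2 ingot=7 obsidian=5
After 14 (craft ingot): dye=2 ingot=8 obsidian=4
After 15 (craft ingot): dye=2 ingot=9 obsidian=3

Answer: no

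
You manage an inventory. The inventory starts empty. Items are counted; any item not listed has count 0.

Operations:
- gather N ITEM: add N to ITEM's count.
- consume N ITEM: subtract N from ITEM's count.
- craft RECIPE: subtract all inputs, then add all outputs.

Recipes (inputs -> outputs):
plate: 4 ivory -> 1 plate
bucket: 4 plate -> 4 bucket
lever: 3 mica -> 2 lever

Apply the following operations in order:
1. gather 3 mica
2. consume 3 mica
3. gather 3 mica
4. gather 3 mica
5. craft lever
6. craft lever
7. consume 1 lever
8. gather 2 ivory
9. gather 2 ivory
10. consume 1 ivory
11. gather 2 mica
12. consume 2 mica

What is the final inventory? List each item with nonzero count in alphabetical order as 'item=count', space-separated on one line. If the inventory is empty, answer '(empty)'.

Answer: ivory=3 lever=3

Derivation:
After 1 (gather 3 mica): mica=3
After 2 (consume 3 mica): (empty)
After 3 (gather 3 mica): mica=3
After 4 (gather 3 mica): mica=6
After 5 (craft lever): lever=2 mica=3
After 6 (craft lever): lever=4
After 7 (consume 1 lever): lever=3
After 8 (gather 2 ivory): ivory=2 lever=3
After 9 (gather 2 ivory): ivory=4 lever=3
After 10 (consume 1 ivory): ivory=3 lever=3
After 11 (gather 2 mica): ivory=3 lever=3 mica=2
After 12 (consume 2 mica): ivory=3 lever=3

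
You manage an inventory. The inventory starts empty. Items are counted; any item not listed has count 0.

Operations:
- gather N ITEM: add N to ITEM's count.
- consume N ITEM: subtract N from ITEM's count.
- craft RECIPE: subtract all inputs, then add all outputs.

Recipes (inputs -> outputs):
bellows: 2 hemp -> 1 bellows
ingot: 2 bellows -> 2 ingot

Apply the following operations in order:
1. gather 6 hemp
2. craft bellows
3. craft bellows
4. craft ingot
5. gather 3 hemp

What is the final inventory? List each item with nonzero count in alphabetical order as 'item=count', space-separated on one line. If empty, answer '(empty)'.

Answer: hemp=5 ingot=2

Derivation:
After 1 (gather 6 hemp): hemp=6
After 2 (craft bellows): bellows=1 hemp=4
After 3 (craft bellows): bellows=2 hemp=2
After 4 (craft ingot): hemp=2 ingot=2
After 5 (gather 3 hemp): hemp=5 ingot=2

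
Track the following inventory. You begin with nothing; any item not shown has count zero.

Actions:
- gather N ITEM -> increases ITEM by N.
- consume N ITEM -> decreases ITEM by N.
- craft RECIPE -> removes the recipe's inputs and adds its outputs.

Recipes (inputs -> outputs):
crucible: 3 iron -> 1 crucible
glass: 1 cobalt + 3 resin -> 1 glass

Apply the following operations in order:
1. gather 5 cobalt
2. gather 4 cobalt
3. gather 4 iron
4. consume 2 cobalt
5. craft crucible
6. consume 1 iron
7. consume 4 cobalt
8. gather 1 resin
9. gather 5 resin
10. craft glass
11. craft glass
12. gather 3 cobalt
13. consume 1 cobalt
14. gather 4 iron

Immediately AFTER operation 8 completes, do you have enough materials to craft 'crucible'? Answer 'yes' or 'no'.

After 1 (gather 5 cobalt): cobalt=5
After 2 (gather 4 cobalt): cobalt=9
After 3 (gather 4 iron): cobalt=9 iron=4
After 4 (consume 2 cobalt): cobalt=7 iron=4
After 5 (craft crucible): cobalt=7 crucible=1 iron=1
After 6 (consume 1 iron): cobalt=7 crucible=1
After 7 (consume 4 cobalt): cobalt=3 crucible=1
After 8 (gather 1 resin): cobalt=3 crucible=1 resin=1

Answer: no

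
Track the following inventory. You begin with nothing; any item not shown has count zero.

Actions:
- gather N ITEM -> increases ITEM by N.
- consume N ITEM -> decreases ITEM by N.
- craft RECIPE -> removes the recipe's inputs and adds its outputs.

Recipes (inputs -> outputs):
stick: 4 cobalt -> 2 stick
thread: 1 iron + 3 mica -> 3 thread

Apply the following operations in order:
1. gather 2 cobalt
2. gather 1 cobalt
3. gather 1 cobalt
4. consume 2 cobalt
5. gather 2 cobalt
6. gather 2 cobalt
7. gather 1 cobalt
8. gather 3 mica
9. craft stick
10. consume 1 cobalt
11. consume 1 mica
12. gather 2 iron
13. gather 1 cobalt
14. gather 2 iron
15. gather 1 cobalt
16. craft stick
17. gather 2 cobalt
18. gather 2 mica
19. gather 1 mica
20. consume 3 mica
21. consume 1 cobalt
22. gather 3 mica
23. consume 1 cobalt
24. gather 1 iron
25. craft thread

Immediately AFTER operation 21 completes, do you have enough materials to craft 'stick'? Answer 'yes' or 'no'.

Answer: no

Derivation:
After 1 (gather 2 cobalt): cobalt=2
After 2 (gather 1 cobalt): cobalt=3
After 3 (gather 1 cobalt): cobalt=4
After 4 (consume 2 cobalt): cobalt=2
After 5 (gather 2 cobalt): cobalt=4
After 6 (gather 2 cobalt): cobalt=6
After 7 (gather 1 cobalt): cobalt=7
After 8 (gather 3 mica): cobalt=7 mica=3
After 9 (craft stick): cobalt=3 mica=3 stick=2
After 10 (consume 1 cobalt): cobalt=2 mica=3 stick=2
After 11 (consume 1 mica): cobalt=2 mica=2 stick=2
After 12 (gather 2 iron): cobalt=2 iron=2 mica=2 stick=2
After 13 (gather 1 cobalt): cobalt=3 iron=2 mica=2 stick=2
After 14 (gather 2 iron): cobalt=3 iron=4 mica=2 stick=2
After 15 (gather 1 cobalt): cobalt=4 iron=4 mica=2 stick=2
After 16 (craft stick): iron=4 mica=2 stick=4
After 17 (gather 2 cobalt): cobalt=2 iron=4 mica=2 stick=4
After 18 (gather 2 mica): cobalt=2 iron=4 mica=4 stick=4
After 19 (gather 1 mica): cobalt=2 iron=4 mica=5 stick=4
After 20 (consume 3 mica): cobalt=2 iron=4 mica=2 stick=4
After 21 (consume 1 cobalt): cobalt=1 iron=4 mica=2 stick=4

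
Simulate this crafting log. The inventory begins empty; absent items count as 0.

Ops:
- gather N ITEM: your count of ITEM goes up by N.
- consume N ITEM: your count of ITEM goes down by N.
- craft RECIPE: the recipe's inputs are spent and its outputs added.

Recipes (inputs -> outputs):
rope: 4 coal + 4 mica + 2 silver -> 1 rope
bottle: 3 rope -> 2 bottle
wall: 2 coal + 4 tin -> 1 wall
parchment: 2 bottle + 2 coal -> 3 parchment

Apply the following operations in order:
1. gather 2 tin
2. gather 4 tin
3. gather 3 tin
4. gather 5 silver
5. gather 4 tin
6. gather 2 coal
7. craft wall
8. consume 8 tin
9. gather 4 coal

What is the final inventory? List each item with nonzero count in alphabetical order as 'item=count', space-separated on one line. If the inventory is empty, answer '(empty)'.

After 1 (gather 2 tin): tin=2
After 2 (gather 4 tin): tin=6
After 3 (gather 3 tin): tin=9
After 4 (gather 5 silver): silver=5 tin=9
After 5 (gather 4 tin): silver=5 tin=13
After 6 (gather 2 coal): coal=2 silver=5 tin=13
After 7 (craft wall): silver=5 tin=9 wall=1
After 8 (consume 8 tin): silver=5 tin=1 wall=1
After 9 (gather 4 coal): coal=4 silver=5 tin=1 wall=1

Answer: coal=4 silver=5 tin=1 wall=1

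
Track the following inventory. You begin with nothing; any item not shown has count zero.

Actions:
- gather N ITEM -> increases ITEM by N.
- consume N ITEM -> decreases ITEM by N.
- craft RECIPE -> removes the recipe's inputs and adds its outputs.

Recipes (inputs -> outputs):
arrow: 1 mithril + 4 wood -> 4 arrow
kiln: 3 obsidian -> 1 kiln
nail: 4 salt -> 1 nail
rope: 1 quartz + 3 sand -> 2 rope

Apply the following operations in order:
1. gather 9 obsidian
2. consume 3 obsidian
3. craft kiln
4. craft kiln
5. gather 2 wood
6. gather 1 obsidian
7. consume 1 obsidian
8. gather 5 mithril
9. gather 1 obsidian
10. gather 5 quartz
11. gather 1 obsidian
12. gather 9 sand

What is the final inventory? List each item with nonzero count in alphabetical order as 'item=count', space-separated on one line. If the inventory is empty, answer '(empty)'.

Answer: kiln=2 mithril=5 obsidian=2 quartz=5 sand=9 wood=2

Derivation:
After 1 (gather 9 obsidian): obsidian=9
After 2 (consume 3 obsidian): obsidian=6
After 3 (craft kiln): kiln=1 obsidian=3
After 4 (craft kiln): kiln=2
After 5 (gather 2 wood): kiln=2 wood=2
After 6 (gather 1 obsidian): kiln=2 obsidian=1 wood=2
After 7 (consume 1 obsidian): kiln=2 wood=2
After 8 (gather 5 mithril): kiln=2 mithril=5 wood=2
After 9 (gather 1 obsidian): kiln=2 mithril=5 obsidian=1 wood=2
After 10 (gather 5 quartz): kiln=2 mithril=5 obsidian=1 quartz=5 wood=2
After 11 (gather 1 obsidian): kiln=2 mithril=5 obsidian=2 quartz=5 wood=2
After 12 (gather 9 sand): kiln=2 mithril=5 obsidian=2 quartz=5 sand=9 wood=2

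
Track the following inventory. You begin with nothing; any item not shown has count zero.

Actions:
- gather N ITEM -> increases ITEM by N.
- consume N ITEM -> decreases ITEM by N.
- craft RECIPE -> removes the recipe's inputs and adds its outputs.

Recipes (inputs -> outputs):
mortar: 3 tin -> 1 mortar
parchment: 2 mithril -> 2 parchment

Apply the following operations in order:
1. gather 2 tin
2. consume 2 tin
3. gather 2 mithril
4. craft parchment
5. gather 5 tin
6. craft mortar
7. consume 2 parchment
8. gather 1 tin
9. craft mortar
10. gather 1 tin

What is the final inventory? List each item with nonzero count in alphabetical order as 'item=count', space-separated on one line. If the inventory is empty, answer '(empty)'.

Answer: mortar=2 tin=1

Derivation:
After 1 (gather 2 tin): tin=2
After 2 (consume 2 tin): (empty)
After 3 (gather 2 mithril): mithril=2
After 4 (craft parchment): parchment=2
After 5 (gather 5 tin): parchment=2 tin=5
After 6 (craft mortar): mortar=1 parchment=2 tin=2
After 7 (consume 2 parchment): mortar=1 tin=2
After 8 (gather 1 tin): mortar=1 tin=3
After 9 (craft mortar): mortar=2
After 10 (gather 1 tin): mortar=2 tin=1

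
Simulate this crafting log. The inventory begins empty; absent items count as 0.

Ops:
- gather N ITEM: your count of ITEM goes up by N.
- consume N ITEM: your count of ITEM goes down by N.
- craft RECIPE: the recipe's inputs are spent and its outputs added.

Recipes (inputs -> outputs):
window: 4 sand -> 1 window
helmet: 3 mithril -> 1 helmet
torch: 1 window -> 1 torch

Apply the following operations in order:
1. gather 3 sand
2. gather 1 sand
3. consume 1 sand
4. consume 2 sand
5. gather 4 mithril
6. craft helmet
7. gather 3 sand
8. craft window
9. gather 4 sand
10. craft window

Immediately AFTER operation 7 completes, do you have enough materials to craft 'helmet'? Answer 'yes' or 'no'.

Answer: no

Derivation:
After 1 (gather 3 sand): sand=3
After 2 (gather 1 sand): sand=4
After 3 (consume 1 sand): sand=3
After 4 (consume 2 sand): sand=1
After 5 (gather 4 mithril): mithril=4 sand=1
After 6 (craft helmet): helmet=1 mithril=1 sand=1
After 7 (gather 3 sand): helmet=1 mithril=1 sand=4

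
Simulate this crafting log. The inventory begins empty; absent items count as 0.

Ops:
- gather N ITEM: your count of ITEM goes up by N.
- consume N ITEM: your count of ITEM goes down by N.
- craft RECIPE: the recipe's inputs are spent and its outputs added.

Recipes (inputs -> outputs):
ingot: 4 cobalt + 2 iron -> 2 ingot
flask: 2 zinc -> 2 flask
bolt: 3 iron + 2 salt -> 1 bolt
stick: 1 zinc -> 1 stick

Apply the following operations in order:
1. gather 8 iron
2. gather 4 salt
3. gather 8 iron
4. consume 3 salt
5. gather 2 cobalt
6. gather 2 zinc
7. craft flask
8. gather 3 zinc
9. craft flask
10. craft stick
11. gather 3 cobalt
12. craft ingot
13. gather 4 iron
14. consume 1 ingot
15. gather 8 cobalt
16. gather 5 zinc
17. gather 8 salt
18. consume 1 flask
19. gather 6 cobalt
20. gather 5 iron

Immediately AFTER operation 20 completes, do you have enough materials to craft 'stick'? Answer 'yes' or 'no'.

After 1 (gather 8 iron): iron=8
After 2 (gather 4 salt): iron=8 salt=4
After 3 (gather 8 iron): iron=16 salt=4
After 4 (consume 3 salt): iron=16 salt=1
After 5 (gather 2 cobalt): cobalt=2 iron=16 salt=1
After 6 (gather 2 zinc): cobalt=2 iron=16 salt=1 zinc=2
After 7 (craft flask): cobalt=2 flask=2 iron=16 salt=1
After 8 (gather 3 zinc): cobalt=2 flask=2 iron=16 salt=1 zinc=3
After 9 (craft flask): cobalt=2 flask=4 iron=16 salt=1 zinc=1
After 10 (craft stick): cobalt=2 flask=4 iron=16 salt=1 stick=1
After 11 (gather 3 cobalt): cobalt=5 flask=4 iron=16 salt=1 stick=1
After 12 (craft ingot): cobalt=1 flask=4 ingot=2 iron=14 salt=1 stick=1
After 13 (gather 4 iron): cobalt=1 flask=4 ingot=2 iron=18 salt=1 stick=1
After 14 (consume 1 ingot): cobalt=1 flask=4 ingot=1 iron=18 salt=1 stick=1
After 15 (gather 8 cobalt): cobalt=9 flask=4 ingot=1 iron=18 salt=1 stick=1
After 16 (gather 5 zinc): cobalt=9 flask=4 ingot=1 iron=18 salt=1 stick=1 zinc=5
After 17 (gather 8 salt): cobalt=9 flask=4 ingot=1 iron=18 salt=9 stick=1 zinc=5
After 18 (consume 1 flask): cobalt=9 flask=3 ingot=1 iron=18 salt=9 stick=1 zinc=5
After 19 (gather 6 cobalt): cobalt=15 flask=3 ingot=1 iron=18 salt=9 stick=1 zinc=5
After 20 (gather 5 iron): cobalt=15 flask=3 ingot=1 iron=23 salt=9 stick=1 zinc=5

Answer: yes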